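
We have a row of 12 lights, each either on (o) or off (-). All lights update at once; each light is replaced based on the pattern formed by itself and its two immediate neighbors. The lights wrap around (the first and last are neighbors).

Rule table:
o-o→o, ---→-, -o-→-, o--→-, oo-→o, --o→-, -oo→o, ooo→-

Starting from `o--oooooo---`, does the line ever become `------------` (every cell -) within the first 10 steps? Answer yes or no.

yes

---o----o---
------------
all cells are - at step 2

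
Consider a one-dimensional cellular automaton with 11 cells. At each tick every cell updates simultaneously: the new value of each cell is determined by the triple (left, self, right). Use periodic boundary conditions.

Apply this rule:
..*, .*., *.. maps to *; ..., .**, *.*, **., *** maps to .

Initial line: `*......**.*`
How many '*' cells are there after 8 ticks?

4

tick 1: .*....*....
tick 2: ***..***...
tick 3: ...**...*.*
tick 4: *.*..*.**.*
tick 5: ..****.....
tick 6: .*....*....  (repeats tick 1; period 5)
tick 8: ...**...*.*
count of *: 4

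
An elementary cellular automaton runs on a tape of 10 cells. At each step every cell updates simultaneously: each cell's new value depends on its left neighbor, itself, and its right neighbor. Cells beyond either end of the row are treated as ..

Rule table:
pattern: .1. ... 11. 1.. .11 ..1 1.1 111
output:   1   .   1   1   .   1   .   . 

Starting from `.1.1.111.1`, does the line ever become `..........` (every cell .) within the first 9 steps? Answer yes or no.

no

step 1: 11.1...1.1
step 2: .1.11.11.1
step 3: 11..1..1.1
step 4: .1111111.1
step 5: 1......1.1
step 6: 11....11.1
step 7: .11..1.1.1
step 8: 1.1111.1.1
step 9: 1....1.1.1
step 9 is 1....1.1.1, still not uniform .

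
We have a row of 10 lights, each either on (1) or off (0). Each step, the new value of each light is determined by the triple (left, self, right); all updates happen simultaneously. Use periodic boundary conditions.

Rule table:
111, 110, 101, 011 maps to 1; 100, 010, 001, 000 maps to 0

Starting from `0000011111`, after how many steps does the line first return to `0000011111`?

1

0000011111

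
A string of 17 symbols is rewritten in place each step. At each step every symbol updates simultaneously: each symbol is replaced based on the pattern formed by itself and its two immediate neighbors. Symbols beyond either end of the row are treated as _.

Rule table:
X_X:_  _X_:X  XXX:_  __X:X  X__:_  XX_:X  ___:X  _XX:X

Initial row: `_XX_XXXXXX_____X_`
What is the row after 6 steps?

step 1: XXX_X____X_XXXXX_
step 2: X_X_X_XXXX_X___X_
step 3: X_X_X_X__X_X_XXX_
step 4: X_X_X_X_XX_X_X_X_
step 5: X_X_X_X_XX_X_X_X_  (fixed point — unchanged through step 6)

X_X_X_X_XX_X_X_X_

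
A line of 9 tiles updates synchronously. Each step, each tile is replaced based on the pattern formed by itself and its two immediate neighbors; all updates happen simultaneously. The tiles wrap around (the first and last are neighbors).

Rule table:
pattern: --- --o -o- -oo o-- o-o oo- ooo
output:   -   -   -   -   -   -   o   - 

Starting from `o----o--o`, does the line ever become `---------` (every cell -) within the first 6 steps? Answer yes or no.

step 1: o--------
step 2: ---------
all cells are - at step 2

yes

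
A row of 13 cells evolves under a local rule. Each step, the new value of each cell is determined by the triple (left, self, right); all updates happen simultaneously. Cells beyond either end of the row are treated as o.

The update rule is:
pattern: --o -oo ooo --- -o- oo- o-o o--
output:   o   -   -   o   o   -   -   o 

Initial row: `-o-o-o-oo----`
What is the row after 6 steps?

-o-o-o---oooo
-o-o-oooo----
-o-o-----oooo
-o-oooooo----
-o-------oooo
-oooooooo----

-oooooooo----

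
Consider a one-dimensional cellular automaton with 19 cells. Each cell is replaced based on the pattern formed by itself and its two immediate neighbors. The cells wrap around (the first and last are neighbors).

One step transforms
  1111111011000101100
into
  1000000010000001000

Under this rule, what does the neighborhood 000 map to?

At position 11 the neighborhood is 000; the next row has 0 there.

0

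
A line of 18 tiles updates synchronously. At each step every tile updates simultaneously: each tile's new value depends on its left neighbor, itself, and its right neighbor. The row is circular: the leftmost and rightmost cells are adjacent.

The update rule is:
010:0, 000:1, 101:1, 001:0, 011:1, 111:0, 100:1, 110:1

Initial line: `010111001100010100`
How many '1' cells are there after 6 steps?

11

001101101111001011
101111111001100111
111000001101110100
101111101111011010
011000111001111101
111110101101000110
count of 1: 11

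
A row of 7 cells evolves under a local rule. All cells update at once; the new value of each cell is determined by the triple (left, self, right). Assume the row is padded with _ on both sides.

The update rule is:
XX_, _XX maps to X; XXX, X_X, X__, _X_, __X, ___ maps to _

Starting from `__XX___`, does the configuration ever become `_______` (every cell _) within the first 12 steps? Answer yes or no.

step 1: __XX___  (fixed point — unchanged through step 12)
step 12 is __XX___, still not uniform _

no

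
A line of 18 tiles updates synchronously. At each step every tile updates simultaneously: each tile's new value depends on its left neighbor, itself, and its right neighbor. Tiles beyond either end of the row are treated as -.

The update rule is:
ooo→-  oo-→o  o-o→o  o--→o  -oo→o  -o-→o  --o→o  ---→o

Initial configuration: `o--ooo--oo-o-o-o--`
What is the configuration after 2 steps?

o--ooo-----------o

oooo-ooooooooooooo
o--ooo-----------o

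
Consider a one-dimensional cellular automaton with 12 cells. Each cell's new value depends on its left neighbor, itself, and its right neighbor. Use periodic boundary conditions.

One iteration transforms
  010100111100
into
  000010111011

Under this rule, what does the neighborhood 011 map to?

1

At position 6 the neighborhood is 011; the next row has 1 there.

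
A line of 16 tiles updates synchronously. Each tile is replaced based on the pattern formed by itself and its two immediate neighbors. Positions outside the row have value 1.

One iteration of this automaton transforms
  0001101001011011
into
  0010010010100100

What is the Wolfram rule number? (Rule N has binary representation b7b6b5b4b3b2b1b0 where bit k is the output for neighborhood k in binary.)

position 15: 111 → 0  (bit 7 = 0)
position 4: 110 → 0  (bit 6 = 0)
position 5: 101 → 1  (bit 5 = 1)
position 0: 100 → 0  (bit 4 = 0)
position 3: 011 → 0  (bit 3 = 0)
position 6: 010 → 0  (bit 2 = 0)
position 2: 001 → 1  (bit 1 = 1)
position 1: 000 → 0  (bit 0 = 0)
bits b7..b0 = 00100010 = 34

34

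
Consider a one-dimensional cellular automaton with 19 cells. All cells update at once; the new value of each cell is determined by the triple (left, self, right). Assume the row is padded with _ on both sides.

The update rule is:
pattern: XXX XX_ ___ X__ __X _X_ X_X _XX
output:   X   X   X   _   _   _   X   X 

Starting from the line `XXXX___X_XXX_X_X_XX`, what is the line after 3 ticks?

XXXXX_X_XXXXXXXXXXX

XXXX_X__XXXXX_X_XXX
XXXXX___XXXXXX_XXXX
XXXXX_X_XXXXXXXXXXX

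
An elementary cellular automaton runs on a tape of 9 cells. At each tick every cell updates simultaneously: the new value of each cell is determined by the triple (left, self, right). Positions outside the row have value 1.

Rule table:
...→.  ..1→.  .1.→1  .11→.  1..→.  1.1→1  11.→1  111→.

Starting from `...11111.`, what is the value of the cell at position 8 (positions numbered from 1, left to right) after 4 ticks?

.

.......11
.........
.........  (fixed point — unchanged through tick 4)
position 8 holds .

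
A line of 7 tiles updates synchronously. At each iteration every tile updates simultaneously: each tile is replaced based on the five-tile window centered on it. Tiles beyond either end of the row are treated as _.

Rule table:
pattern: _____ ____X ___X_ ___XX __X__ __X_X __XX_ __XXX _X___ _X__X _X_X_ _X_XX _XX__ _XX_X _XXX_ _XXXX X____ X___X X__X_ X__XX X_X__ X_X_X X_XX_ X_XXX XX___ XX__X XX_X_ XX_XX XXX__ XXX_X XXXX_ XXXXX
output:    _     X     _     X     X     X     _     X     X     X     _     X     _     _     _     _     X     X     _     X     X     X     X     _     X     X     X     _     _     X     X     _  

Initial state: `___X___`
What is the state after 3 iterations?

_X_XXX_
_XX___X
X__XX_X

X__XX_X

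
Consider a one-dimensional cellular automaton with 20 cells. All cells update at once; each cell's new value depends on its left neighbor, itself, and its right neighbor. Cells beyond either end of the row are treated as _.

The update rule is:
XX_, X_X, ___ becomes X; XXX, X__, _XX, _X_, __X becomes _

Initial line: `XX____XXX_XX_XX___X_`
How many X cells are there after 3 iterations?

8

iteration 1: _X_XX___XX_XX_X_X___
iteration 2: __X_X_X__XX_XX_X__XX
iteration 3: X__X_X____XX_XX____X
count of X: 8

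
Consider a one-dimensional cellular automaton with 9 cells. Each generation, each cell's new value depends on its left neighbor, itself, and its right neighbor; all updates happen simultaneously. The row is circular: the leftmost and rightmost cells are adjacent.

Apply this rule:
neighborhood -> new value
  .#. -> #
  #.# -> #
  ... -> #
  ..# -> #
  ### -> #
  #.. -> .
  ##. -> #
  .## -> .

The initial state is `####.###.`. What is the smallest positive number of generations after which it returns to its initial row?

.####.###
#.####.##
##.####.#
###.####.
.###.####
#.###.###
##.###.##
###.###.#
####.###.

9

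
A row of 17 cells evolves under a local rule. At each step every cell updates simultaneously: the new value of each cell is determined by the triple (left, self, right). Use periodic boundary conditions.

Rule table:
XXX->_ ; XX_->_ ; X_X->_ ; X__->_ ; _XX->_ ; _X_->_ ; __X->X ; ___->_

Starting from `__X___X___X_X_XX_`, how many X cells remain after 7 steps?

3

_X___X___X_______
X___X___X________
___X___X________X
__X___X________X_
_X___X________X__
X___X________X___
___X________X___X
count of X: 3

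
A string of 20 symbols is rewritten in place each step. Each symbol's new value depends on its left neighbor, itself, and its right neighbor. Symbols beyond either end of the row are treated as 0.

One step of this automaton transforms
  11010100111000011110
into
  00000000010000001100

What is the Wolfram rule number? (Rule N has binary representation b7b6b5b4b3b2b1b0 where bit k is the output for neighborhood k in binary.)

position 9: 111 → 1  (bit 7 = 1)
position 1: 110 → 0  (bit 6 = 0)
position 2: 101 → 0  (bit 5 = 0)
position 6: 100 → 0  (bit 4 = 0)
position 0: 011 → 0  (bit 3 = 0)
position 3: 010 → 0  (bit 2 = 0)
position 7: 001 → 0  (bit 1 = 0)
position 12: 000 → 0  (bit 0 = 0)
bits b7..b0 = 10000000 = 128

128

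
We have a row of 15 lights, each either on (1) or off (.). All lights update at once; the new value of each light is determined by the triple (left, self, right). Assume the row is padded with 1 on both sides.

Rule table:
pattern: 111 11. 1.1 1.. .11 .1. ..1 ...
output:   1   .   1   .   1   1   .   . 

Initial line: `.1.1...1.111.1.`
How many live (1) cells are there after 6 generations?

generation 1: 1111...1111.111
generation 2: 111....111.1111
generation 3: 11.....11.11111
generation 4: 1......1.111111
generation 5: .......11111111
generation 6: .......11111111
count of 1: 8

8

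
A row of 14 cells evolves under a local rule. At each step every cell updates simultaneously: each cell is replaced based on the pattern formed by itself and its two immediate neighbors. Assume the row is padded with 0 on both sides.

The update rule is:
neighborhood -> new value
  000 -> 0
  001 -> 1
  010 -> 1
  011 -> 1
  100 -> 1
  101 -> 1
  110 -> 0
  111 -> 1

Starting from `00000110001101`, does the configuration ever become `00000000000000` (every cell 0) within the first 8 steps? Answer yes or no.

00001101011011
00011011110110
00110111101101
01101111011011
11011110110110
10111101101101
11111011011011
11110110110110
step 8 is 11110110110110, still not uniform 0

no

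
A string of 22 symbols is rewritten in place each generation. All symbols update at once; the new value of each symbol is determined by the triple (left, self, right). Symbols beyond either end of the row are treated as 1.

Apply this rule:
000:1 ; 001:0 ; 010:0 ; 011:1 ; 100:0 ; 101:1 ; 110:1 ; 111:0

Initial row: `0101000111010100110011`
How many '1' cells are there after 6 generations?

1010010101101000110010
1100001011110010110001
0101100110010001110101
1011100110000101011011
1110100110110010111110
0011000111110001100011
count of 1: 11

11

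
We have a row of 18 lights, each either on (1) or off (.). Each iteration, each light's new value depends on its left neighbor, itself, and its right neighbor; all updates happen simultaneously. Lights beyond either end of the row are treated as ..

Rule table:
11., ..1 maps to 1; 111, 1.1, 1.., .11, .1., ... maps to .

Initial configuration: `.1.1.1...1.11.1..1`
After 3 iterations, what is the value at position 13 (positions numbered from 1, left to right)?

1.......1...1...1.
.......1...1...1..
......1...1...1...
position 13 holds .

.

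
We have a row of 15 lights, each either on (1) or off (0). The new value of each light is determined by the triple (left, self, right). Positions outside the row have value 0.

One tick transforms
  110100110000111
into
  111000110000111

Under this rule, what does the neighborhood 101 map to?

1

At position 2 the neighborhood is 101; the next row has 1 there.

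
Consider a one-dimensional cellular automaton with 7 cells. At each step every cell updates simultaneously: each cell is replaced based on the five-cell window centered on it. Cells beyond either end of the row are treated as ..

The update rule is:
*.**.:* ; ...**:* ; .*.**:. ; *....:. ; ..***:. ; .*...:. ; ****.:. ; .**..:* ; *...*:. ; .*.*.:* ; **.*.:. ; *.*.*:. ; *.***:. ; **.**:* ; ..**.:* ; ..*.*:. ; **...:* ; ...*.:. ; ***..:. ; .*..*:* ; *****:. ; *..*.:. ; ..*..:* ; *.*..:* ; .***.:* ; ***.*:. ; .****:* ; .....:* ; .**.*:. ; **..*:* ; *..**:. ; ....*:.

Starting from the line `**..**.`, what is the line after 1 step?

***.***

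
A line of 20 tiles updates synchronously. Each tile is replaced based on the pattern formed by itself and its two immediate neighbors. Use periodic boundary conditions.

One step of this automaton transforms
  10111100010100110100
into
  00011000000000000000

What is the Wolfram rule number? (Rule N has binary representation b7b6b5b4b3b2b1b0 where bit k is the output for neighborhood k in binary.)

128

position 3: 111 → 1  (bit 7 = 1)
position 5: 110 → 0  (bit 6 = 0)
position 1: 101 → 0  (bit 5 = 0)
position 6: 100 → 0  (bit 4 = 0)
position 2: 011 → 0  (bit 3 = 0)
position 0: 010 → 0  (bit 2 = 0)
position 8: 001 → 0  (bit 1 = 0)
position 7: 000 → 0  (bit 0 = 0)
bits b7..b0 = 10000000 = 128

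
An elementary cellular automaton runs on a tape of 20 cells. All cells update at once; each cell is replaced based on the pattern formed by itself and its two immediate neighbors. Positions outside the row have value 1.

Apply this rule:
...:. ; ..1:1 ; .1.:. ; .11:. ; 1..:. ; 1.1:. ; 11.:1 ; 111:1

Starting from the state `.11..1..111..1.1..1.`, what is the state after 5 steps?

step 1: ..1.1..1.11.1....1..
step 2: .1....1...1.....1..1
step 3: .....1...1.....1..1.
step 4: ....1...1.....1..1..
step 5: ...1...1.....1..1..1

...1...1.....1..1..1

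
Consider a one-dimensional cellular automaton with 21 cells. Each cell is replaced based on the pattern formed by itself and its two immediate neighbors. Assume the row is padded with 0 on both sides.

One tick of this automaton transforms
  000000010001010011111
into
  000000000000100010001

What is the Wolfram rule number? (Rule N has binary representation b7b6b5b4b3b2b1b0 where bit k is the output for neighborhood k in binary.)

104

position 17: 111 → 0  (bit 7 = 0)
position 20: 110 → 1  (bit 6 = 1)
position 12: 101 → 1  (bit 5 = 1)
position 8: 100 → 0  (bit 4 = 0)
position 16: 011 → 1  (bit 3 = 1)
position 7: 010 → 0  (bit 2 = 0)
position 6: 001 → 0  (bit 1 = 0)
position 0: 000 → 0  (bit 0 = 0)
bits b7..b0 = 01101000 = 104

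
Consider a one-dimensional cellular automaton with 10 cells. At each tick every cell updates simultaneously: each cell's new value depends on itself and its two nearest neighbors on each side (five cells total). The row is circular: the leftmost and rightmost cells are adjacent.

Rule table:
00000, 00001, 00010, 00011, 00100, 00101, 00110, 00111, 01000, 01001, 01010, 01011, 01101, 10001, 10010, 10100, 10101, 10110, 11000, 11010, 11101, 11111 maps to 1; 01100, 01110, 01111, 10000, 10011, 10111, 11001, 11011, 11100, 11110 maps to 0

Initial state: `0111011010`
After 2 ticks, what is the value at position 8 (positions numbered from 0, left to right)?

0

0101011111
1111100101
position 8 holds 0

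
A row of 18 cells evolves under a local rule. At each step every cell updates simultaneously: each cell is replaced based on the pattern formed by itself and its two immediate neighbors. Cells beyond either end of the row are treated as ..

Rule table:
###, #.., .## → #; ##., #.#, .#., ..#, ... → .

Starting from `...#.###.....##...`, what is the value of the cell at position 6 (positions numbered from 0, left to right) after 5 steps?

.....##.#....#.#..
.....#...#......#.
......#...#......#
.......#...#......
........#...#.....
position 6 holds .

.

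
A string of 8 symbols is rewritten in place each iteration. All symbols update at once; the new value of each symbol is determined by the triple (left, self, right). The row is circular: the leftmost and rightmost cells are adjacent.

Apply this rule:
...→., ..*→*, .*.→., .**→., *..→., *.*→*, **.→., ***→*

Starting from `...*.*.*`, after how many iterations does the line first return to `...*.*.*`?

..*.*.*.
.*.*.*..
*.*.*...
.*.*...*
*.*...*.
.*...*.*
*...*.*.
...*.*.*

8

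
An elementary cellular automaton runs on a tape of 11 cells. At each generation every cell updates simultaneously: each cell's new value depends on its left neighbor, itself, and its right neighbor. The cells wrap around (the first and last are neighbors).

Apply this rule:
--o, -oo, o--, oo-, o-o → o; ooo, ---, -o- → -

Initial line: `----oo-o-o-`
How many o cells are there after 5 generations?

---oooo-o-o
o-oo--oo-o-
-oooooooo-o
oo------oo-
ooo----oooo
count of o: 7

7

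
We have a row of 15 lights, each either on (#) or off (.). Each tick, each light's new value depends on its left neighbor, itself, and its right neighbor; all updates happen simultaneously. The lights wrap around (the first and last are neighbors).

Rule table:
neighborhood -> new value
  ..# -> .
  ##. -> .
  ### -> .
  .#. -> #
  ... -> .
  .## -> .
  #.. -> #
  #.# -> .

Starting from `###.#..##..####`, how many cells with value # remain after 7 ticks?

3

....##...#.....
......#..##....
......##...#...
........#..##..
........##...#.
..........#..##
#.........##...
count of #: 3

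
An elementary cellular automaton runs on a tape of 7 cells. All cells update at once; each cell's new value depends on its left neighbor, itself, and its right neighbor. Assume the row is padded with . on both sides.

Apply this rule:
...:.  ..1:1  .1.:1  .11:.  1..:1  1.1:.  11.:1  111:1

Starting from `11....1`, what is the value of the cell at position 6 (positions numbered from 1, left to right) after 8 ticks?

tick 1: .11..11
tick 2: 1.111.1
tick 3: 1..11.1
tick 4: 111.1.1
tick 5: .11.1.1
tick 6: 1.1.1.1
tick 7: 1.1.1.1  (fixed point — unchanged through tick 8)
position 6 holds .

.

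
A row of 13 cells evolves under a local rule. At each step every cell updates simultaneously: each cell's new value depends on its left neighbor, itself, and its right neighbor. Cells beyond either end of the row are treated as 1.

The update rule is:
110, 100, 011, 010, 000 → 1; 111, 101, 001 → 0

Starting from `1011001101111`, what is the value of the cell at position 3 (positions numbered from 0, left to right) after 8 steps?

0

1011101101000
1010101101110
1010101101010
1010101101010  (fixed point — unchanged through step 8)
position 3 holds 0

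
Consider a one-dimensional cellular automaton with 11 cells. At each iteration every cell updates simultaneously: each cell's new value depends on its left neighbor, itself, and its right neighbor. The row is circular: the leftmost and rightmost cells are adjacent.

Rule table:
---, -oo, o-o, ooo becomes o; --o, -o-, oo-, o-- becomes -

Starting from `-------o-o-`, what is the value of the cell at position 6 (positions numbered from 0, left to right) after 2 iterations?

-

oooooo--o--
ooooo------
position 6 holds -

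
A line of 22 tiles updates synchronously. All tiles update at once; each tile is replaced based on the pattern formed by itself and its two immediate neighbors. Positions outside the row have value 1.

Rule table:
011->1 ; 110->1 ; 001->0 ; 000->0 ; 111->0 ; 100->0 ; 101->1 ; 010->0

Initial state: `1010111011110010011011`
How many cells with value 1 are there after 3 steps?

5

1101101110010000011110
0111111010000000010011
1100001100000000000010
count of 1: 5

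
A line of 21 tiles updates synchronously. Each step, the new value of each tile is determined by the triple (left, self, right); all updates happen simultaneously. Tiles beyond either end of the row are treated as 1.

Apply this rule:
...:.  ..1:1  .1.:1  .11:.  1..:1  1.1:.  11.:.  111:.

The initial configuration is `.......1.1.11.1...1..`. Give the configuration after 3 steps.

1.....11.1....11.1111
.1...1...11..1.......
.11.111.1..1111.....1

.11.111.1..1111.....1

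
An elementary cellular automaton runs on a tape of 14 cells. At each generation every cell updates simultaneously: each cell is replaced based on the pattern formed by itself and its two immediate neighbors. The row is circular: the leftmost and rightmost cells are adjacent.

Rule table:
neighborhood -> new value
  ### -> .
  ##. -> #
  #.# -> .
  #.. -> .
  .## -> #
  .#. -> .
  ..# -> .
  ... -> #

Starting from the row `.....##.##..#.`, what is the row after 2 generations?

#..#.##.##.##.

####.##.##....
#..#.##.##.##.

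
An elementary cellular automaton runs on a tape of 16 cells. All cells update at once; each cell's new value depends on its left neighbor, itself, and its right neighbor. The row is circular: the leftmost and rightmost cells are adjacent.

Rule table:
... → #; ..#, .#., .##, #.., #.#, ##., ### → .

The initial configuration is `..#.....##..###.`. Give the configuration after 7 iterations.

#...###.........

iteration 1: #...###.........
iteration 2: ..#.....#######.
iteration 3: #...###.........  (repeats iteration 1; period 2)
iteration 7: #...###.........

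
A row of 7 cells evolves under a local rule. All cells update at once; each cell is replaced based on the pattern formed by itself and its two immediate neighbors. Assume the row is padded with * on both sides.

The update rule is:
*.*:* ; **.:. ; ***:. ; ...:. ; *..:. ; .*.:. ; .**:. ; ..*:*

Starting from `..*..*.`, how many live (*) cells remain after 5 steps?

4

.*..*.*
*..*.*.
..*.*.*
.*.*.*.
*.*.*.*
count of *: 4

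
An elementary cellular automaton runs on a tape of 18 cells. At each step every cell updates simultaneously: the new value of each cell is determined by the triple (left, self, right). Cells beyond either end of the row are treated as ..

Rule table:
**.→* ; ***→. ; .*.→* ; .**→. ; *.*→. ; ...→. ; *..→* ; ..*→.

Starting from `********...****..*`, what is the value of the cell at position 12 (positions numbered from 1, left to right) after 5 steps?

.......**.....**.*
........**.....*.*
.........**....*.*
..........**...*.*
...........**..*.*
position 12 holds *

*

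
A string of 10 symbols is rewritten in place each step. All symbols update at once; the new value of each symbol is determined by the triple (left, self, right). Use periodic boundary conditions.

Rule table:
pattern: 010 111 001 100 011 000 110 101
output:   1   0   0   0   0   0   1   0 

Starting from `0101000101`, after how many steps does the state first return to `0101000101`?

1

step 1: 0101000101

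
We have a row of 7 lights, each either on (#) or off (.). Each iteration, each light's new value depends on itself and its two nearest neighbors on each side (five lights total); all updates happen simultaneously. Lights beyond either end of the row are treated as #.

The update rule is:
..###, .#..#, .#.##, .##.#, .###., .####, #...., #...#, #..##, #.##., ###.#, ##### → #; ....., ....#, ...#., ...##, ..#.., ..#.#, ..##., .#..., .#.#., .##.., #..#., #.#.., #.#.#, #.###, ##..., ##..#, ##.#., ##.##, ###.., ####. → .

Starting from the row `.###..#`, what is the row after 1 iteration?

..#..##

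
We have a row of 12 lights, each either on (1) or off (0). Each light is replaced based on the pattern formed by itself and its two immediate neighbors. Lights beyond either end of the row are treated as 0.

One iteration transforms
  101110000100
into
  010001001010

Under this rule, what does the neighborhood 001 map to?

At position 8 the neighborhood is 001; the next row has 1 there.

1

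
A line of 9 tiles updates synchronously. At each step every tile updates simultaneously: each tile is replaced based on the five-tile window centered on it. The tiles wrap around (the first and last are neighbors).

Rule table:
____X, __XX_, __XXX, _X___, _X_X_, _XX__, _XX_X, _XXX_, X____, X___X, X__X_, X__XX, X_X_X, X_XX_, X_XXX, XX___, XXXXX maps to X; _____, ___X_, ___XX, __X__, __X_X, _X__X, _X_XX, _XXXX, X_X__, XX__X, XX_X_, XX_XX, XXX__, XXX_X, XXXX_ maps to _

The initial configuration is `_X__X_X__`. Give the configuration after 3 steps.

___XXX_X_

step 1: ___X_X_XX
step 2: XX__XX_XX
step 3: ___XXX_X_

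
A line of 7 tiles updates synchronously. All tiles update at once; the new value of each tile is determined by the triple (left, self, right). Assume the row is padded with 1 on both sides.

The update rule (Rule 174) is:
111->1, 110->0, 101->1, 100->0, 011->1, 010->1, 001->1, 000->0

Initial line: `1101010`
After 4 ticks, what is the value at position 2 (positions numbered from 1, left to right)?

1

1011111
0111111
1111111
1111111
position 2 holds 1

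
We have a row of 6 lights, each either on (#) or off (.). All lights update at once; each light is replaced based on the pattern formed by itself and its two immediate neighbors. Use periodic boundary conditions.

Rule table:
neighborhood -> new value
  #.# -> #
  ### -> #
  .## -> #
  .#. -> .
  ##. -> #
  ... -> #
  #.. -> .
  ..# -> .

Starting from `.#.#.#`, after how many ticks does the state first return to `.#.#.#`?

#.#.#.
.#.#.#

2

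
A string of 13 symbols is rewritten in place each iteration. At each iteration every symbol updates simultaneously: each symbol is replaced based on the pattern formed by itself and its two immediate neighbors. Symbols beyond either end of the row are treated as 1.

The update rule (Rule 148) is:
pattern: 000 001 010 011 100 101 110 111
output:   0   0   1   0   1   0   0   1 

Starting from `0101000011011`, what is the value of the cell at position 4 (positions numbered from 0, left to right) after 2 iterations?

0

0101100000001
0100010000000
position 4 holds 0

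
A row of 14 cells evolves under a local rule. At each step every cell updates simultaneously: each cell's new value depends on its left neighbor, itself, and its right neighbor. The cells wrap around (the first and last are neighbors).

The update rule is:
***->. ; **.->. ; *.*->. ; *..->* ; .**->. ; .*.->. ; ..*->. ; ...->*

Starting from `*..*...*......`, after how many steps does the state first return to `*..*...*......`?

.*..**..*****.
..*...*......*
*..**..*****..
.*...*......*.
..**..*****..*
*...*......*..
.**..*****..*.
...*......*..*
**..*****..*..
..*......*..*.
*..*****..*..*
.*......*..*..
..*****..*..**
*......*..*...
.*****..*..**.
......*..*...*
*****..*..**..
.....*..*...*.
****..*..**..*
....*..*...*..
***..*..**..**
...*..*...*...
**..*..**..***
..*..*...*....
*..*..**..****
.*..*...*.....
..*..**..*****
*..*...*......

28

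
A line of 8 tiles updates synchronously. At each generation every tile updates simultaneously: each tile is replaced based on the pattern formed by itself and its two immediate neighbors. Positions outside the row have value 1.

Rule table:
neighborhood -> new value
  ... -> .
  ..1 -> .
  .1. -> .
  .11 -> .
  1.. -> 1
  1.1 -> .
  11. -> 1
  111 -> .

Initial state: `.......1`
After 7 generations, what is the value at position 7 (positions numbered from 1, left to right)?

1.......
11......
.11.....
..11....
1..11...
11..11..
.11..11.
position 7 holds 1

1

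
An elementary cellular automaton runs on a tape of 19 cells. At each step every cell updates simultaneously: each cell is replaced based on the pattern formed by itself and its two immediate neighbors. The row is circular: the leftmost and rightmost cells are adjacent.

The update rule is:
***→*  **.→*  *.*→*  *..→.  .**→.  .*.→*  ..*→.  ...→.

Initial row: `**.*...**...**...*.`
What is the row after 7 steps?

.***....*....*...**
*.**....*....*....*
**.*....*....*.....
.***....*....*.....
..**....*....*.....
...*....*....*.....
...*....*....*.....

...*....*....*.....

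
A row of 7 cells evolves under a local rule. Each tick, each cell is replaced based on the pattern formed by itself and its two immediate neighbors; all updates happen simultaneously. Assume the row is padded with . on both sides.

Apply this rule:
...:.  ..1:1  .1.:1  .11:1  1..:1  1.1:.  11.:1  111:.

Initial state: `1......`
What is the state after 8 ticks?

tick 1: 11.....
tick 2: 111....
tick 3: 1.11...
tick 4: 1.111..
tick 5: 1.1.11.
tick 6: 1.1.111
tick 7: 1.1.1.1
tick 8: 1.1.1.1

1.1.1.1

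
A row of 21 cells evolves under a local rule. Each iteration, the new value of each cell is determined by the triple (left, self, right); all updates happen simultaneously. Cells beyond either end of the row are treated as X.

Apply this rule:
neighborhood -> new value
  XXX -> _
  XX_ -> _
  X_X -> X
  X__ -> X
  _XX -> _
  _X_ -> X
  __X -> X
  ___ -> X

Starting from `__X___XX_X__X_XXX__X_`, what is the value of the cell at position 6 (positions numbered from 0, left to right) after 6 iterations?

XXXXXX__XXXXXX___XXXX
______XX______XXX____
XXXXXX__XXXXXX___XXXX  (repeats iteration 1; period 2)
iteration 6: ______XX______XXX____
position 6 holds X

X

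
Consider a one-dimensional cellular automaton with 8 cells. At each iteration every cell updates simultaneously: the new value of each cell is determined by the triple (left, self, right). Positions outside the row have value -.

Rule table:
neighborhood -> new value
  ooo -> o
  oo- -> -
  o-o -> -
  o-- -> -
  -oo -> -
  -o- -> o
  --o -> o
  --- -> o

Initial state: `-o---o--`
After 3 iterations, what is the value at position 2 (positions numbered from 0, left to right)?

o

oo-ooo-o
----o--o
ooooo-oo
position 2 holds o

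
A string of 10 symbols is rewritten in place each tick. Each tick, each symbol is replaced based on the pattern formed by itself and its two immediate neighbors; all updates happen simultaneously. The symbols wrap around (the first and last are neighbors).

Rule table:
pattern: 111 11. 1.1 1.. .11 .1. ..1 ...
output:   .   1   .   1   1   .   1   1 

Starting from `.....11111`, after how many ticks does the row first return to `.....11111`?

111111...1
.....11111

2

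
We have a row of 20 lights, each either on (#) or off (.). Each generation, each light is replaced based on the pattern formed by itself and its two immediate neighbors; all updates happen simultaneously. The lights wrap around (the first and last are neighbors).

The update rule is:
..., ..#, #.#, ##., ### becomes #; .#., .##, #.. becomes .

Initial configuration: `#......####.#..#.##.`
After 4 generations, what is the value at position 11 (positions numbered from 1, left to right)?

.

..#####.####..#.#.##
.#.#####.###.#.#.#.#
#.#.#####.###.#.#.#.
.#.#.#####.###.#.#.#
position 11 holds .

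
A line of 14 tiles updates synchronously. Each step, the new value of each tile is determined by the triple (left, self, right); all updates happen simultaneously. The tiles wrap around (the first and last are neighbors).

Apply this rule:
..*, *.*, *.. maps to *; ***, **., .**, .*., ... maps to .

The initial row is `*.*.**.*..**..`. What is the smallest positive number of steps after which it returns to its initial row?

2

.*.*..*.**..**
*.*.**.*..**..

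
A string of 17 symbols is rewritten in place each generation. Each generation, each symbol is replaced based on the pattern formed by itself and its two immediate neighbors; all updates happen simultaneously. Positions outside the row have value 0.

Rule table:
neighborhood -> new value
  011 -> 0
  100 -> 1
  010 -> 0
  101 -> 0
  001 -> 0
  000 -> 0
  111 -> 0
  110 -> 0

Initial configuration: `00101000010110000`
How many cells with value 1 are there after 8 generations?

generation 1: 00000100000001000
generation 2: 00000010000000100
generation 3: 00000001000000010
generation 4: 00000000100000001
generation 5: 00000000010000000
generation 6: 00000000001000000
generation 7: 00000000000100000
generation 8: 00000000000010000
count of 1: 1

1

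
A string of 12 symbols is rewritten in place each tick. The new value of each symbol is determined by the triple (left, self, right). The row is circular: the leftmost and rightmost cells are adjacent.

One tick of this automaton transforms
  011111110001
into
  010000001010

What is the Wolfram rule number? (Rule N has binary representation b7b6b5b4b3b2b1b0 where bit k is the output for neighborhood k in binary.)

26

position 2: 111 → 0  (bit 7 = 0)
position 7: 110 → 0  (bit 6 = 0)
position 0: 101 → 0  (bit 5 = 0)
position 8: 100 → 1  (bit 4 = 1)
position 1: 011 → 1  (bit 3 = 1)
position 11: 010 → 0  (bit 2 = 0)
position 10: 001 → 1  (bit 1 = 1)
position 9: 000 → 0  (bit 0 = 0)
bits b7..b0 = 00011010 = 26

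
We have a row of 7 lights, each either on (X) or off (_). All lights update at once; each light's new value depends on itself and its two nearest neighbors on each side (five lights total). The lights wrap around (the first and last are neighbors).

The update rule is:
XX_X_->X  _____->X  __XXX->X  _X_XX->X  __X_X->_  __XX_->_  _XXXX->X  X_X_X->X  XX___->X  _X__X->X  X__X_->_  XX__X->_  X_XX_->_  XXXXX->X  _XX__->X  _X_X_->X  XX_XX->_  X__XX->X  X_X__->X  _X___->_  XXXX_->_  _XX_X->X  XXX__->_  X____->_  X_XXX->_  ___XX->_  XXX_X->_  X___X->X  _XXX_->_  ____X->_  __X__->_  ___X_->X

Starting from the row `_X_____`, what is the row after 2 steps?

X_X__XX

X___XX_
X_X__XX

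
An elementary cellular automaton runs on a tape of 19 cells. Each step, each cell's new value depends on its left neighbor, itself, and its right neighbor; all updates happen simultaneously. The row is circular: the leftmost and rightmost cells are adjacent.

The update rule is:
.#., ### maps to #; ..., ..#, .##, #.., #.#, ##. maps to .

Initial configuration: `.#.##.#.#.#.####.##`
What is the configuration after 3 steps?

.#....#.#.#..##....
.#....#.#.#........
.#....#.#.#........

.#....#.#.#........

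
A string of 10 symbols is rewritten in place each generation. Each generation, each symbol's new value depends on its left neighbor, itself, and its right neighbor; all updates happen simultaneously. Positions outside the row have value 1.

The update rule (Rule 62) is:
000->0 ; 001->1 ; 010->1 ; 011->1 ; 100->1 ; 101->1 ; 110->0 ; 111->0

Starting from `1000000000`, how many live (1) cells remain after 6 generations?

0100000001
1110000011
0001000110
1011101101
0110011011
1101110110
count of 1: 7

7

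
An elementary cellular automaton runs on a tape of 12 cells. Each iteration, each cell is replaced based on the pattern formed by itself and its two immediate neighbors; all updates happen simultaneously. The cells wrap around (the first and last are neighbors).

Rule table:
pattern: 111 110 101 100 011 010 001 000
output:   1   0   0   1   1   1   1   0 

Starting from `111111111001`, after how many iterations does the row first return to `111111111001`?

12

111111110111
111111100111
111111011111
111110011111
111101111111
111001111111
110111111111
100111111111
011111111111
011111111110
111111111101
111111111001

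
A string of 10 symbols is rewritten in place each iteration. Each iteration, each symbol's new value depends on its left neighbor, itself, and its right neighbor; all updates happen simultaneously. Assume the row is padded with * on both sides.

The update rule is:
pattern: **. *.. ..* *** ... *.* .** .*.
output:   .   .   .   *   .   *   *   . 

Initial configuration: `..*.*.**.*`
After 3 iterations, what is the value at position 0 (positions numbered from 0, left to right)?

.

...*.**.**
....**.***
....*.****
position 0 holds .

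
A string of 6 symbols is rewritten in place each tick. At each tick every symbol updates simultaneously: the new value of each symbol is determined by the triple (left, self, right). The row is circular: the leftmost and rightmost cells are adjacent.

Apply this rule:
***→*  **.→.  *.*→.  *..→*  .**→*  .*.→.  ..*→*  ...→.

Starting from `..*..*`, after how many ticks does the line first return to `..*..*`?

6

**.**.
*..*..
.**.**
.*..*.
*.**.*
..*..*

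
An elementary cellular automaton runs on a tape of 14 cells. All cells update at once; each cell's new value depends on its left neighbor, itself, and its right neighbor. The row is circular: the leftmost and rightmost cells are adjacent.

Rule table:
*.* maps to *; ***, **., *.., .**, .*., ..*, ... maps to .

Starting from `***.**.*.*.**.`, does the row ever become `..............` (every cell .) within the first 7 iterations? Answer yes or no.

yes

iteration 1: ...*..*.*.*..*
iteration 2: .......*.*....
iteration 3: ........*.....
iteration 4: ..............
all cells are . at iteration 4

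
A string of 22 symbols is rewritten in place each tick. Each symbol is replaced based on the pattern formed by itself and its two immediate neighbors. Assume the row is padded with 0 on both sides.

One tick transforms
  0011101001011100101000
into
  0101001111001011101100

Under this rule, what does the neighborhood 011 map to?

0

At position 2 the neighborhood is 011; the next row has 0 there.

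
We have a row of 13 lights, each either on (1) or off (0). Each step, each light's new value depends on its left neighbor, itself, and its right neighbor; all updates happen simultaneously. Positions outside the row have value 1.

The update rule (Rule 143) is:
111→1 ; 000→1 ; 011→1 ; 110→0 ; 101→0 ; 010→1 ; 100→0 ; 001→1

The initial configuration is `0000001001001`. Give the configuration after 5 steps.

step 1: 0111111011011
step 2: 0111110010011
step 3: 0111100110111
step 4: 0111001100111
step 5: 0110011001111

0110011001111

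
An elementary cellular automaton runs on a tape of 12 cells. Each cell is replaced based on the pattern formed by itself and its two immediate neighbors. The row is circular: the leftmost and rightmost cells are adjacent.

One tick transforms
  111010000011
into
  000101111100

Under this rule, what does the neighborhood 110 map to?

At position 2 the neighborhood is 110; the next row has 0 there.

0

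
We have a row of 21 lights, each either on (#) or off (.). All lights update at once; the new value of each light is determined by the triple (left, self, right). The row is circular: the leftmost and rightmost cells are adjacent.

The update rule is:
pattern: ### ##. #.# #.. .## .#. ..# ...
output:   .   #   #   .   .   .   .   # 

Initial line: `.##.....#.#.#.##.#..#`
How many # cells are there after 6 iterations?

iteration 1: #.#.###..#.#.#.##....
iteration 2: .#.#..#...#.#.#.#.##.
iteration 3: ..#.....#..#.#.#.#.#.
iteration 4: #...###.....#.#.#.#..
iteration 5: ..#...#.###..#.#.#...
iteration 6: #...#..#..#...#.#..##
count of #: 8

8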